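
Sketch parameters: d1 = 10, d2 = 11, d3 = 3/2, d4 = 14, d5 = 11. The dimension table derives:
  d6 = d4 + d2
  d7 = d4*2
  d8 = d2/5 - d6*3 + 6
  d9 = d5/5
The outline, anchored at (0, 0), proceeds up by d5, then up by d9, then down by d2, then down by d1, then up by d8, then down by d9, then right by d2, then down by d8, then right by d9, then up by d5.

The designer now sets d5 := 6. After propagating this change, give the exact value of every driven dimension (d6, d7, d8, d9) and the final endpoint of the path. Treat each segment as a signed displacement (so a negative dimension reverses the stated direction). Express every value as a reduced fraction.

d6 = 25
d7 = 28
d8 = -334/5
d9 = 6/5
endpoint = (61/5, -9)

Apply edit: d5 := 6
  d6 = d4 + d2 = 25
  d7 = d4*2 = 28
  d8 = d2/5 - d6*3 + 6 = -334/5
  d9 = d5/5 = 6/5
Walk from origin (0, 0):
  seg 1: up by d5 = 6 → (0, 6)
  seg 2: up by d9 = 6/5 → (0, 36/5)
  seg 3: down by d2 = 11 → (0, -19/5)
  seg 4: down by d1 = 10 → (0, -69/5)
  seg 5: up by d8 = -334/5 → (0, -403/5)
  seg 6: down by d9 = 6/5 → (0, -409/5)
  seg 7: right by d2 = 11 → (11, -409/5)
  seg 8: down by d8 = -334/5 → (11, -15)
  seg 9: right by d9 = 6/5 → (61/5, -15)
  seg 10: up by d5 = 6 → (61/5, -9)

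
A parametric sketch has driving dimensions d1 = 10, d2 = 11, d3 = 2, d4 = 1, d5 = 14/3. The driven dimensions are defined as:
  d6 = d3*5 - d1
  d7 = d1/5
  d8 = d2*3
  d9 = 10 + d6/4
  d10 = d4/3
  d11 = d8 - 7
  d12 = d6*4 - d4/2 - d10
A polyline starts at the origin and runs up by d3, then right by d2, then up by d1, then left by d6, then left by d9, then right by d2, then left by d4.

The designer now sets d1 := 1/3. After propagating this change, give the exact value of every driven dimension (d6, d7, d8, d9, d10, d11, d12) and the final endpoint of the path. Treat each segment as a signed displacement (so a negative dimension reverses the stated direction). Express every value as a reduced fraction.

Apply edit: d1 := 1/3
  d6 = d3*5 - d1 = 29/3
  d7 = d1/5 = 1/15
  d8 = d2*3 = 33
  d9 = 10 + d6/4 = 149/12
  d10 = d4/3 = 1/3
  d11 = d8 - 7 = 26
  d12 = d6*4 - d4/2 - d10 = 227/6
Walk from origin (0, 0):
  seg 1: up by d3 = 2 → (0, 2)
  seg 2: right by d2 = 11 → (11, 2)
  seg 3: up by d1 = 1/3 → (11, 7/3)
  seg 4: left by d6 = 29/3 → (4/3, 7/3)
  seg 5: left by d9 = 149/12 → (-133/12, 7/3)
  seg 6: right by d2 = 11 → (-1/12, 7/3)
  seg 7: left by d4 = 1 → (-13/12, 7/3)

d6 = 29/3
d7 = 1/15
d8 = 33
d9 = 149/12
d10 = 1/3
d11 = 26
d12 = 227/6
endpoint = (-13/12, 7/3)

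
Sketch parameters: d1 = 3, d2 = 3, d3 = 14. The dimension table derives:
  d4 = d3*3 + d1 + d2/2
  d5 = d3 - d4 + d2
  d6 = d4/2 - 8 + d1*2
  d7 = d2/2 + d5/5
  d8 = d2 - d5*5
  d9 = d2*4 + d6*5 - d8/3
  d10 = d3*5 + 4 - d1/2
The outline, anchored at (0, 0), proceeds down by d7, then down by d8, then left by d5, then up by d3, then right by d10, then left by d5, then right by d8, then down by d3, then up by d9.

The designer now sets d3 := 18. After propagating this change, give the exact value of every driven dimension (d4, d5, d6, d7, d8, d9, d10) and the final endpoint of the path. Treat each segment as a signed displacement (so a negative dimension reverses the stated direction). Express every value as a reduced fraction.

Apply edit: d3 := 18
  d4 = d3*3 + d1 + d2/2 = 117/2
  d5 = d3 - d4 + d2 = -75/2
  d6 = d4/2 - 8 + d1*2 = 109/4
  d7 = d2/2 + d5/5 = -6
  d8 = d2 - d5*5 = 381/2
  d9 = d2*4 + d6*5 - d8/3 = 339/4
  d10 = d3*5 + 4 - d1/2 = 185/2
Walk from origin (0, 0):
  seg 1: down by d7 = -6 → (0, 6)
  seg 2: down by d8 = 381/2 → (0, -369/2)
  seg 3: left by d5 = -75/2 → (75/2, -369/2)
  seg 4: up by d3 = 18 → (75/2, -333/2)
  seg 5: right by d10 = 185/2 → (130, -333/2)
  seg 6: left by d5 = -75/2 → (335/2, -333/2)
  seg 7: right by d8 = 381/2 → (358, -333/2)
  seg 8: down by d3 = 18 → (358, -369/2)
  seg 9: up by d9 = 339/4 → (358, -399/4)

d4 = 117/2
d5 = -75/2
d6 = 109/4
d7 = -6
d8 = 381/2
d9 = 339/4
d10 = 185/2
endpoint = (358, -399/4)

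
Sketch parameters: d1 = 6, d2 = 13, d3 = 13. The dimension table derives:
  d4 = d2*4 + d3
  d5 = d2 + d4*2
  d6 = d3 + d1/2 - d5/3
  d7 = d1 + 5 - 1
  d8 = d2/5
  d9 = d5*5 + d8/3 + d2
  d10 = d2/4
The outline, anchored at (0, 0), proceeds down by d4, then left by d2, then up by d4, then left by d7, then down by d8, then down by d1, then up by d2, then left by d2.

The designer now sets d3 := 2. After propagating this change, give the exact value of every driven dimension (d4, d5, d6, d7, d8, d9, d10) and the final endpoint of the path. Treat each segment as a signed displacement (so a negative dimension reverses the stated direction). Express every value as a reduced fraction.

Apply edit: d3 := 2
  d4 = d2*4 + d3 = 54
  d5 = d2 + d4*2 = 121
  d6 = d3 + d1/2 - d5/3 = -106/3
  d7 = d1 + 5 - 1 = 10
  d8 = d2/5 = 13/5
  d9 = d5*5 + d8/3 + d2 = 9283/15
  d10 = d2/4 = 13/4
Walk from origin (0, 0):
  seg 1: down by d4 = 54 → (0, -54)
  seg 2: left by d2 = 13 → (-13, -54)
  seg 3: up by d4 = 54 → (-13, 0)
  seg 4: left by d7 = 10 → (-23, 0)
  seg 5: down by d8 = 13/5 → (-23, -13/5)
  seg 6: down by d1 = 6 → (-23, -43/5)
  seg 7: up by d2 = 13 → (-23, 22/5)
  seg 8: left by d2 = 13 → (-36, 22/5)

d4 = 54
d5 = 121
d6 = -106/3
d7 = 10
d8 = 13/5
d9 = 9283/15
d10 = 13/4
endpoint = (-36, 22/5)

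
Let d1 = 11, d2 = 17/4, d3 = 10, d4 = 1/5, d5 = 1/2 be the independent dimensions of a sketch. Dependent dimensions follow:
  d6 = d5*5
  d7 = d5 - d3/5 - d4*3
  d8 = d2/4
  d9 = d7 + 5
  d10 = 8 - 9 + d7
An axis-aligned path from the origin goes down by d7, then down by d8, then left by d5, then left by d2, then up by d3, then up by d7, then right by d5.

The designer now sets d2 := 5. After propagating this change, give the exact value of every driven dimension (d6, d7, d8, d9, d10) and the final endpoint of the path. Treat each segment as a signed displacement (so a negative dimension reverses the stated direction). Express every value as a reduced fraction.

Apply edit: d2 := 5
  d6 = d5*5 = 5/2
  d7 = d5 - d3/5 - d4*3 = -21/10
  d8 = d2/4 = 5/4
  d9 = d7 + 5 = 29/10
  d10 = 8 - 9 + d7 = -31/10
Walk from origin (0, 0):
  seg 1: down by d7 = -21/10 → (0, 21/10)
  seg 2: down by d8 = 5/4 → (0, 17/20)
  seg 3: left by d5 = 1/2 → (-1/2, 17/20)
  seg 4: left by d2 = 5 → (-11/2, 17/20)
  seg 5: up by d3 = 10 → (-11/2, 217/20)
  seg 6: up by d7 = -21/10 → (-11/2, 35/4)
  seg 7: right by d5 = 1/2 → (-5, 35/4)

d6 = 5/2
d7 = -21/10
d8 = 5/4
d9 = 29/10
d10 = -31/10
endpoint = (-5, 35/4)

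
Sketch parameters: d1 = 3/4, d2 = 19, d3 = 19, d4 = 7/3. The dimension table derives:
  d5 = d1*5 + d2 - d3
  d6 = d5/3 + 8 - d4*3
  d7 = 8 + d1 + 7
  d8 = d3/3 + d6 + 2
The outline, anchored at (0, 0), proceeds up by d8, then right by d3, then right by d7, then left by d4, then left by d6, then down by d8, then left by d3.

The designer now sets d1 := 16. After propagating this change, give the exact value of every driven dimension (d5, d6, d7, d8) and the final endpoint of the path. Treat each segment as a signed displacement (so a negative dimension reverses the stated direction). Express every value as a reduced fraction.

Apply edit: d1 := 16
  d5 = d1*5 + d2 - d3 = 80
  d6 = d5/3 + 8 - d4*3 = 83/3
  d7 = 8 + d1 + 7 = 31
  d8 = d3/3 + d6 + 2 = 36
Walk from origin (0, 0):
  seg 1: up by d8 = 36 → (0, 36)
  seg 2: right by d3 = 19 → (19, 36)
  seg 3: right by d7 = 31 → (50, 36)
  seg 4: left by d4 = 7/3 → (143/3, 36)
  seg 5: left by d6 = 83/3 → (20, 36)
  seg 6: down by d8 = 36 → (20, 0)
  seg 7: left by d3 = 19 → (1, 0)

d5 = 80
d6 = 83/3
d7 = 31
d8 = 36
endpoint = (1, 0)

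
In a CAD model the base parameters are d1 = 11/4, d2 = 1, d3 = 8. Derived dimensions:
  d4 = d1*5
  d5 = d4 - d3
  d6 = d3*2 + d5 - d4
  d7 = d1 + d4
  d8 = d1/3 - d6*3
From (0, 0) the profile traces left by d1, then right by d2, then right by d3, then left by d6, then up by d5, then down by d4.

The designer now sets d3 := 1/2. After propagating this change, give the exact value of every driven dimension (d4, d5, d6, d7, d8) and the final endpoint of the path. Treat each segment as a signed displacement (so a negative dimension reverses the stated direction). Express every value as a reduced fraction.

d4 = 55/4
d5 = 53/4
d6 = 1/2
d7 = 33/2
d8 = -7/12
endpoint = (-7/4, -1/2)

Apply edit: d3 := 1/2
  d4 = d1*5 = 55/4
  d5 = d4 - d3 = 53/4
  d6 = d3*2 + d5 - d4 = 1/2
  d7 = d1 + d4 = 33/2
  d8 = d1/3 - d6*3 = -7/12
Walk from origin (0, 0):
  seg 1: left by d1 = 11/4 → (-11/4, 0)
  seg 2: right by d2 = 1 → (-7/4, 0)
  seg 3: right by d3 = 1/2 → (-5/4, 0)
  seg 4: left by d6 = 1/2 → (-7/4, 0)
  seg 5: up by d5 = 53/4 → (-7/4, 53/4)
  seg 6: down by d4 = 55/4 → (-7/4, -1/2)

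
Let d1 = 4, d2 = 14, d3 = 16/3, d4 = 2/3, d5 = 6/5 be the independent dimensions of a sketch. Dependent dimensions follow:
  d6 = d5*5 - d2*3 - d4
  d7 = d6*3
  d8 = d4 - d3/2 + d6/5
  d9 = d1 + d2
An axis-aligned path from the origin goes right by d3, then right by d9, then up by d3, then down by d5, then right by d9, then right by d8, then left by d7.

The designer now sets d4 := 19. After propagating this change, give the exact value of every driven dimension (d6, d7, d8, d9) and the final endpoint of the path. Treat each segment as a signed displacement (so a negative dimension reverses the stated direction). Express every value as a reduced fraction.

d6 = -55
d7 = -165
d8 = 16/3
d9 = 18
endpoint = (635/3, 62/15)

Apply edit: d4 := 19
  d6 = d5*5 - d2*3 - d4 = -55
  d7 = d6*3 = -165
  d8 = d4 - d3/2 + d6/5 = 16/3
  d9 = d1 + d2 = 18
Walk from origin (0, 0):
  seg 1: right by d3 = 16/3 → (16/3, 0)
  seg 2: right by d9 = 18 → (70/3, 0)
  seg 3: up by d3 = 16/3 → (70/3, 16/3)
  seg 4: down by d5 = 6/5 → (70/3, 62/15)
  seg 5: right by d9 = 18 → (124/3, 62/15)
  seg 6: right by d8 = 16/3 → (140/3, 62/15)
  seg 7: left by d7 = -165 → (635/3, 62/15)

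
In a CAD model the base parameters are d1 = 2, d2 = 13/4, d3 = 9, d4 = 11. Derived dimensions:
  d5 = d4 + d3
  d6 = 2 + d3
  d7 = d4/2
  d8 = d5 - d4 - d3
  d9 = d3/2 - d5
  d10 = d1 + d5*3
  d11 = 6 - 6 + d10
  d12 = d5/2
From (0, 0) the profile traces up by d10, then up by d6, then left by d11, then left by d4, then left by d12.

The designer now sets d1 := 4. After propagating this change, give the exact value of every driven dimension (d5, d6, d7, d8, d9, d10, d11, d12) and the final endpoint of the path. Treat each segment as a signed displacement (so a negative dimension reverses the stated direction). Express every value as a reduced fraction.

Apply edit: d1 := 4
  d5 = d4 + d3 = 20
  d6 = 2 + d3 = 11
  d7 = d4/2 = 11/2
  d8 = d5 - d4 - d3 = 0
  d9 = d3/2 - d5 = -31/2
  d10 = d1 + d5*3 = 64
  d11 = 6 - 6 + d10 = 64
  d12 = d5/2 = 10
Walk from origin (0, 0):
  seg 1: up by d10 = 64 → (0, 64)
  seg 2: up by d6 = 11 → (0, 75)
  seg 3: left by d11 = 64 → (-64, 75)
  seg 4: left by d4 = 11 → (-75, 75)
  seg 5: left by d12 = 10 → (-85, 75)

d5 = 20
d6 = 11
d7 = 11/2
d8 = 0
d9 = -31/2
d10 = 64
d11 = 64
d12 = 10
endpoint = (-85, 75)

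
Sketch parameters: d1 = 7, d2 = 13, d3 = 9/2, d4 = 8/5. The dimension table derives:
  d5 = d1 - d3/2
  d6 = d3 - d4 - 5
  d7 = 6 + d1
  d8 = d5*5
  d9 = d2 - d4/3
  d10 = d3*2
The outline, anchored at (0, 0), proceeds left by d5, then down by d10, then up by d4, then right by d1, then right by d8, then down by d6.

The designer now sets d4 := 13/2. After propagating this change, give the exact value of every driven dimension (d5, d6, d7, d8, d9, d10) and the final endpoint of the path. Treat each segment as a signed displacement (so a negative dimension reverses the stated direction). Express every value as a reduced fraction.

d5 = 19/4
d6 = -7
d7 = 13
d8 = 95/4
d9 = 65/6
d10 = 9
endpoint = (26, 9/2)

Apply edit: d4 := 13/2
  d5 = d1 - d3/2 = 19/4
  d6 = d3 - d4 - 5 = -7
  d7 = 6 + d1 = 13
  d8 = d5*5 = 95/4
  d9 = d2 - d4/3 = 65/6
  d10 = d3*2 = 9
Walk from origin (0, 0):
  seg 1: left by d5 = 19/4 → (-19/4, 0)
  seg 2: down by d10 = 9 → (-19/4, -9)
  seg 3: up by d4 = 13/2 → (-19/4, -5/2)
  seg 4: right by d1 = 7 → (9/4, -5/2)
  seg 5: right by d8 = 95/4 → (26, -5/2)
  seg 6: down by d6 = -7 → (26, 9/2)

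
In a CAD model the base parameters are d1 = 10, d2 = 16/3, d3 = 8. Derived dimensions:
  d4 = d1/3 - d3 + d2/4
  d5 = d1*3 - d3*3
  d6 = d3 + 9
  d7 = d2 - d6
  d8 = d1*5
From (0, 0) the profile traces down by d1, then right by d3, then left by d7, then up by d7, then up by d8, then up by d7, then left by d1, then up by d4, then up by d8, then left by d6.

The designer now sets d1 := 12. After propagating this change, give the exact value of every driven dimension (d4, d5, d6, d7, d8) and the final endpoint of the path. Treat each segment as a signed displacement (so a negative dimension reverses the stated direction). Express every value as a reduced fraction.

Apply edit: d1 := 12
  d4 = d1/3 - d3 + d2/4 = -8/3
  d5 = d1*3 - d3*3 = 12
  d6 = d3 + 9 = 17
  d7 = d2 - d6 = -35/3
  d8 = d1*5 = 60
Walk from origin (0, 0):
  seg 1: down by d1 = 12 → (0, -12)
  seg 2: right by d3 = 8 → (8, -12)
  seg 3: left by d7 = -35/3 → (59/3, -12)
  seg 4: up by d7 = -35/3 → (59/3, -71/3)
  seg 5: up by d8 = 60 → (59/3, 109/3)
  seg 6: up by d7 = -35/3 → (59/3, 74/3)
  seg 7: left by d1 = 12 → (23/3, 74/3)
  seg 8: up by d4 = -8/3 → (23/3, 22)
  seg 9: up by d8 = 60 → (23/3, 82)
  seg 10: left by d6 = 17 → (-28/3, 82)

d4 = -8/3
d5 = 12
d6 = 17
d7 = -35/3
d8 = 60
endpoint = (-28/3, 82)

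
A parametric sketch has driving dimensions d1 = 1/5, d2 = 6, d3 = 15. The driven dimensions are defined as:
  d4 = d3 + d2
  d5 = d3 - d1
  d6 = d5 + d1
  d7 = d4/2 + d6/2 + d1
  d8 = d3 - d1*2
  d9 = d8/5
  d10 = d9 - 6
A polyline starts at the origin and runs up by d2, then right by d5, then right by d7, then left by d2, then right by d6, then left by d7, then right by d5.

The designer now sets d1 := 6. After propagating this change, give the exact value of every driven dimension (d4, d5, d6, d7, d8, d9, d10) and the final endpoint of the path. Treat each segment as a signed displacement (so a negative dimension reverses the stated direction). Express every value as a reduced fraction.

d4 = 21
d5 = 9
d6 = 15
d7 = 24
d8 = 3
d9 = 3/5
d10 = -27/5
endpoint = (27, 6)

Apply edit: d1 := 6
  d4 = d3 + d2 = 21
  d5 = d3 - d1 = 9
  d6 = d5 + d1 = 15
  d7 = d4/2 + d6/2 + d1 = 24
  d8 = d3 - d1*2 = 3
  d9 = d8/5 = 3/5
  d10 = d9 - 6 = -27/5
Walk from origin (0, 0):
  seg 1: up by d2 = 6 → (0, 6)
  seg 2: right by d5 = 9 → (9, 6)
  seg 3: right by d7 = 24 → (33, 6)
  seg 4: left by d2 = 6 → (27, 6)
  seg 5: right by d6 = 15 → (42, 6)
  seg 6: left by d7 = 24 → (18, 6)
  seg 7: right by d5 = 9 → (27, 6)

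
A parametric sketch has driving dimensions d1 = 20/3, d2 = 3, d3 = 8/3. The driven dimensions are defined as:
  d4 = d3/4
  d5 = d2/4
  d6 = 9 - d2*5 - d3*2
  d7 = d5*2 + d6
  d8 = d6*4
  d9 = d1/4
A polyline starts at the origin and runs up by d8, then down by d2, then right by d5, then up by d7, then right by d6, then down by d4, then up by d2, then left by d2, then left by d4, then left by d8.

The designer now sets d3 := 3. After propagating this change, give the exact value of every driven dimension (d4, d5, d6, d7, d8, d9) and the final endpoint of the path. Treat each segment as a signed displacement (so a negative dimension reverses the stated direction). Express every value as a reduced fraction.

d4 = 3/4
d5 = 3/4
d6 = -12
d7 = -21/2
d8 = -48
d9 = 5/3
endpoint = (33, -237/4)

Apply edit: d3 := 3
  d4 = d3/4 = 3/4
  d5 = d2/4 = 3/4
  d6 = 9 - d2*5 - d3*2 = -12
  d7 = d5*2 + d6 = -21/2
  d8 = d6*4 = -48
  d9 = d1/4 = 5/3
Walk from origin (0, 0):
  seg 1: up by d8 = -48 → (0, -48)
  seg 2: down by d2 = 3 → (0, -51)
  seg 3: right by d5 = 3/4 → (3/4, -51)
  seg 4: up by d7 = -21/2 → (3/4, -123/2)
  seg 5: right by d6 = -12 → (-45/4, -123/2)
  seg 6: down by d4 = 3/4 → (-45/4, -249/4)
  seg 7: up by d2 = 3 → (-45/4, -237/4)
  seg 8: left by d2 = 3 → (-57/4, -237/4)
  seg 9: left by d4 = 3/4 → (-15, -237/4)
  seg 10: left by d8 = -48 → (33, -237/4)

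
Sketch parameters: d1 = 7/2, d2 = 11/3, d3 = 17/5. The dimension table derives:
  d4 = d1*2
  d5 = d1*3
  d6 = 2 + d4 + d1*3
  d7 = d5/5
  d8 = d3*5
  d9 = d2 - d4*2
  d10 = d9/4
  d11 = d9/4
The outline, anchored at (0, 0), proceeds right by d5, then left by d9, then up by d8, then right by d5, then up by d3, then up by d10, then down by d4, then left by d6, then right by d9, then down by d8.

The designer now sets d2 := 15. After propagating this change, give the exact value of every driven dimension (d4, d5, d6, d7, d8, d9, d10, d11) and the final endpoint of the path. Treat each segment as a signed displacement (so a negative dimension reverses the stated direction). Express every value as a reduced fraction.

d4 = 7
d5 = 21/2
d6 = 39/2
d7 = 21/10
d8 = 17
d9 = 1
d10 = 1/4
d11 = 1/4
endpoint = (3/2, -67/20)

Apply edit: d2 := 15
  d4 = d1*2 = 7
  d5 = d1*3 = 21/2
  d6 = 2 + d4 + d1*3 = 39/2
  d7 = d5/5 = 21/10
  d8 = d3*5 = 17
  d9 = d2 - d4*2 = 1
  d10 = d9/4 = 1/4
  d11 = d9/4 = 1/4
Walk from origin (0, 0):
  seg 1: right by d5 = 21/2 → (21/2, 0)
  seg 2: left by d9 = 1 → (19/2, 0)
  seg 3: up by d8 = 17 → (19/2, 17)
  seg 4: right by d5 = 21/2 → (20, 17)
  seg 5: up by d3 = 17/5 → (20, 102/5)
  seg 6: up by d10 = 1/4 → (20, 413/20)
  seg 7: down by d4 = 7 → (20, 273/20)
  seg 8: left by d6 = 39/2 → (1/2, 273/20)
  seg 9: right by d9 = 1 → (3/2, 273/20)
  seg 10: down by d8 = 17 → (3/2, -67/20)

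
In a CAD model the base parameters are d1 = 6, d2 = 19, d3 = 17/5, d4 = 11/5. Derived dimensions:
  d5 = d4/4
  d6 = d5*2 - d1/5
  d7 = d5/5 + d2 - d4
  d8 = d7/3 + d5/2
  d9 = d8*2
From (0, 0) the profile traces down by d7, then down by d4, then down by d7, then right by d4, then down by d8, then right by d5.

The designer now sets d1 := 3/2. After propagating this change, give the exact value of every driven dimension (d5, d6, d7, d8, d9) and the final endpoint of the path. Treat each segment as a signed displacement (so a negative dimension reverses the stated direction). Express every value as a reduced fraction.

d5 = 11/20
d6 = 4/5
d7 = 1691/100
d8 = 3547/600
d9 = 3547/300
endpoint = (11/4, -25159/600)

Apply edit: d1 := 3/2
  d5 = d4/4 = 11/20
  d6 = d5*2 - d1/5 = 4/5
  d7 = d5/5 + d2 - d4 = 1691/100
  d8 = d7/3 + d5/2 = 3547/600
  d9 = d8*2 = 3547/300
Walk from origin (0, 0):
  seg 1: down by d7 = 1691/100 → (0, -1691/100)
  seg 2: down by d4 = 11/5 → (0, -1911/100)
  seg 3: down by d7 = 1691/100 → (0, -1801/50)
  seg 4: right by d4 = 11/5 → (11/5, -1801/50)
  seg 5: down by d8 = 3547/600 → (11/5, -25159/600)
  seg 6: right by d5 = 11/20 → (11/4, -25159/600)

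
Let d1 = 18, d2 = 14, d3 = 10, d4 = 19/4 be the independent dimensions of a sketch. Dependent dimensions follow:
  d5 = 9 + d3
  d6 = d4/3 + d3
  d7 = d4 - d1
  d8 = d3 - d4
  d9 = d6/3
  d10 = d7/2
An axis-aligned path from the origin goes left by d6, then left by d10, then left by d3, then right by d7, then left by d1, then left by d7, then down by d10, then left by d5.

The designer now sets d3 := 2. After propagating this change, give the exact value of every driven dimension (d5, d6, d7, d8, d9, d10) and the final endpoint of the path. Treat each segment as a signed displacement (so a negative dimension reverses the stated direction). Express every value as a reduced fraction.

Apply edit: d3 := 2
  d5 = 9 + d3 = 11
  d6 = d4/3 + d3 = 43/12
  d7 = d4 - d1 = -53/4
  d8 = d3 - d4 = -11/4
  d9 = d6/3 = 43/36
  d10 = d7/2 = -53/8
Walk from origin (0, 0):
  seg 1: left by d6 = 43/12 → (-43/12, 0)
  seg 2: left by d10 = -53/8 → (73/24, 0)
  seg 3: left by d3 = 2 → (25/24, 0)
  seg 4: right by d7 = -53/4 → (-293/24, 0)
  seg 5: left by d1 = 18 → (-725/24, 0)
  seg 6: left by d7 = -53/4 → (-407/24, 0)
  seg 7: down by d10 = -53/8 → (-407/24, 53/8)
  seg 8: left by d5 = 11 → (-671/24, 53/8)

d5 = 11
d6 = 43/12
d7 = -53/4
d8 = -11/4
d9 = 43/36
d10 = -53/8
endpoint = (-671/24, 53/8)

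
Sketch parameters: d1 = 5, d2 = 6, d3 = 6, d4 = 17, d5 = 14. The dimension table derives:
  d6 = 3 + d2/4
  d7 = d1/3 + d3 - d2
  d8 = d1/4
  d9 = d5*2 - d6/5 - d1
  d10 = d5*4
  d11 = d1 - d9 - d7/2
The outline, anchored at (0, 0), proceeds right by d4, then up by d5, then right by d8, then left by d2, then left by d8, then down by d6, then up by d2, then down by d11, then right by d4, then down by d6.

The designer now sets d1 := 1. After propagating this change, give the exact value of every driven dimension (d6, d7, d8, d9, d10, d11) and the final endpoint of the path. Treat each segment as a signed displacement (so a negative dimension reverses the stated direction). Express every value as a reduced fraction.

d6 = 9/2
d7 = 1/3
d8 = 1/4
d9 = 261/10
d10 = 56
d11 = -379/15
endpoint = (28, 544/15)

Apply edit: d1 := 1
  d6 = 3 + d2/4 = 9/2
  d7 = d1/3 + d3 - d2 = 1/3
  d8 = d1/4 = 1/4
  d9 = d5*2 - d6/5 - d1 = 261/10
  d10 = d5*4 = 56
  d11 = d1 - d9 - d7/2 = -379/15
Walk from origin (0, 0):
  seg 1: right by d4 = 17 → (17, 0)
  seg 2: up by d5 = 14 → (17, 14)
  seg 3: right by d8 = 1/4 → (69/4, 14)
  seg 4: left by d2 = 6 → (45/4, 14)
  seg 5: left by d8 = 1/4 → (11, 14)
  seg 6: down by d6 = 9/2 → (11, 19/2)
  seg 7: up by d2 = 6 → (11, 31/2)
  seg 8: down by d11 = -379/15 → (11, 1223/30)
  seg 9: right by d4 = 17 → (28, 1223/30)
  seg 10: down by d6 = 9/2 → (28, 544/15)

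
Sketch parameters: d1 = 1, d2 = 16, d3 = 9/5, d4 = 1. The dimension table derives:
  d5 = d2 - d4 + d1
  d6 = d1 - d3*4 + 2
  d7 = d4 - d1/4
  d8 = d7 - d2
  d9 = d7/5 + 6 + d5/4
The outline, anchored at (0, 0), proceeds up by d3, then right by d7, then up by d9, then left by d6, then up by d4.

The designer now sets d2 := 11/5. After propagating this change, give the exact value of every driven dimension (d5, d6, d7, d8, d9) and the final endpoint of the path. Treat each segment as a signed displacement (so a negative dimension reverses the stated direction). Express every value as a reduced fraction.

d5 = 11/5
d6 = -21/5
d7 = 3/4
d8 = -29/20
d9 = 67/10
endpoint = (99/20, 19/2)

Apply edit: d2 := 11/5
  d5 = d2 - d4 + d1 = 11/5
  d6 = d1 - d3*4 + 2 = -21/5
  d7 = d4 - d1/4 = 3/4
  d8 = d7 - d2 = -29/20
  d9 = d7/5 + 6 + d5/4 = 67/10
Walk from origin (0, 0):
  seg 1: up by d3 = 9/5 → (0, 9/5)
  seg 2: right by d7 = 3/4 → (3/4, 9/5)
  seg 3: up by d9 = 67/10 → (3/4, 17/2)
  seg 4: left by d6 = -21/5 → (99/20, 17/2)
  seg 5: up by d4 = 1 → (99/20, 19/2)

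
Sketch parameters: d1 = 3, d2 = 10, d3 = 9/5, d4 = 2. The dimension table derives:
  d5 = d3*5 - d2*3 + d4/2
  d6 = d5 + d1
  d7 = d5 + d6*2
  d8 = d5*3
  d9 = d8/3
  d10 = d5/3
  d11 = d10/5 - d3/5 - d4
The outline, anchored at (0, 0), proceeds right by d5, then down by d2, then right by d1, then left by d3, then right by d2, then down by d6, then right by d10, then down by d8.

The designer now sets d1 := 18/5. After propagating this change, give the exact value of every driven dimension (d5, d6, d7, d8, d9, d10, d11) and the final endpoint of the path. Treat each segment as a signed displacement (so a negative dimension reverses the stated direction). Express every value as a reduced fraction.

Apply edit: d1 := 18/5
  d5 = d3*5 - d2*3 + d4/2 = -20
  d6 = d5 + d1 = -82/5
  d7 = d5 + d6*2 = -264/5
  d8 = d5*3 = -60
  d9 = d8/3 = -20
  d10 = d5/3 = -20/3
  d11 = d10/5 - d3/5 - d4 = -277/75
Walk from origin (0, 0):
  seg 1: right by d5 = -20 → (-20, 0)
  seg 2: down by d2 = 10 → (-20, -10)
  seg 3: right by d1 = 18/5 → (-82/5, -10)
  seg 4: left by d3 = 9/5 → (-91/5, -10)
  seg 5: right by d2 = 10 → (-41/5, -10)
  seg 6: down by d6 = -82/5 → (-41/5, 32/5)
  seg 7: right by d10 = -20/3 → (-223/15, 32/5)
  seg 8: down by d8 = -60 → (-223/15, 332/5)

d5 = -20
d6 = -82/5
d7 = -264/5
d8 = -60
d9 = -20
d10 = -20/3
d11 = -277/75
endpoint = (-223/15, 332/5)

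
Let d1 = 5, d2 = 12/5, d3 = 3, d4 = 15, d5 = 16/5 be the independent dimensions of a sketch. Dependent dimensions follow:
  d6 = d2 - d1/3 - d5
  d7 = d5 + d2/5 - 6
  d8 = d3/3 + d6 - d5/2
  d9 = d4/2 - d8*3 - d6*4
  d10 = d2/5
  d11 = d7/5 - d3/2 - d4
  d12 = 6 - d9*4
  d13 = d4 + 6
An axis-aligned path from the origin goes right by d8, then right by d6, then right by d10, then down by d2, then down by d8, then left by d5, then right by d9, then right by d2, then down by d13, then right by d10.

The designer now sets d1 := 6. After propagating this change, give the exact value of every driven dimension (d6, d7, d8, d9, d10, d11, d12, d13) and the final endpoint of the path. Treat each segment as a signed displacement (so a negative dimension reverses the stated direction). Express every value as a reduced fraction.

d6 = -14/5
d7 = -58/25
d8 = -17/5
d9 = 289/10
d10 = 12/25
d11 = -4241/250
d12 = -548/5
d13 = 21
endpoint = (1143/50, -20)

Apply edit: d1 := 6
  d6 = d2 - d1/3 - d5 = -14/5
  d7 = d5 + d2/5 - 6 = -58/25
  d8 = d3/3 + d6 - d5/2 = -17/5
  d9 = d4/2 - d8*3 - d6*4 = 289/10
  d10 = d2/5 = 12/25
  d11 = d7/5 - d3/2 - d4 = -4241/250
  d12 = 6 - d9*4 = -548/5
  d13 = d4 + 6 = 21
Walk from origin (0, 0):
  seg 1: right by d8 = -17/5 → (-17/5, 0)
  seg 2: right by d6 = -14/5 → (-31/5, 0)
  seg 3: right by d10 = 12/25 → (-143/25, 0)
  seg 4: down by d2 = 12/5 → (-143/25, -12/5)
  seg 5: down by d8 = -17/5 → (-143/25, 1)
  seg 6: left by d5 = 16/5 → (-223/25, 1)
  seg 7: right by d9 = 289/10 → (999/50, 1)
  seg 8: right by d2 = 12/5 → (1119/50, 1)
  seg 9: down by d13 = 21 → (1119/50, -20)
  seg 10: right by d10 = 12/25 → (1143/50, -20)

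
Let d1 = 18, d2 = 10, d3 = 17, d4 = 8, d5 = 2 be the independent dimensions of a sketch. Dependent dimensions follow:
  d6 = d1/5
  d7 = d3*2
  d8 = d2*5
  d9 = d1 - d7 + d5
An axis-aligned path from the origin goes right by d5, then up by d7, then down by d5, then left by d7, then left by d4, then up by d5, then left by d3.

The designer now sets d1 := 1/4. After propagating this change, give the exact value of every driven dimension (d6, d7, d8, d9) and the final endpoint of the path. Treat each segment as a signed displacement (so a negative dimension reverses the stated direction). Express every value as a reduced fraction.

Apply edit: d1 := 1/4
  d6 = d1/5 = 1/20
  d7 = d3*2 = 34
  d8 = d2*5 = 50
  d9 = d1 - d7 + d5 = -127/4
Walk from origin (0, 0):
  seg 1: right by d5 = 2 → (2, 0)
  seg 2: up by d7 = 34 → (2, 34)
  seg 3: down by d5 = 2 → (2, 32)
  seg 4: left by d7 = 34 → (-32, 32)
  seg 5: left by d4 = 8 → (-40, 32)
  seg 6: up by d5 = 2 → (-40, 34)
  seg 7: left by d3 = 17 → (-57, 34)

d6 = 1/20
d7 = 34
d8 = 50
d9 = -127/4
endpoint = (-57, 34)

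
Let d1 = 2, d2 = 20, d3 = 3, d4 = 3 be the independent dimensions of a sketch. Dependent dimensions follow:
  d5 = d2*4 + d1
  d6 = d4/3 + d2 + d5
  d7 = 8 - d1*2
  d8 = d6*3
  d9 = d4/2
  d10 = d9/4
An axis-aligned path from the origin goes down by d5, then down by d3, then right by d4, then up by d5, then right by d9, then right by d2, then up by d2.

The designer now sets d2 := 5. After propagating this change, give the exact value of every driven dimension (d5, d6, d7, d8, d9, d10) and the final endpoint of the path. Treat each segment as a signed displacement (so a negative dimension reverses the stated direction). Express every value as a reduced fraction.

Apply edit: d2 := 5
  d5 = d2*4 + d1 = 22
  d6 = d4/3 + d2 + d5 = 28
  d7 = 8 - d1*2 = 4
  d8 = d6*3 = 84
  d9 = d4/2 = 3/2
  d10 = d9/4 = 3/8
Walk from origin (0, 0):
  seg 1: down by d5 = 22 → (0, -22)
  seg 2: down by d3 = 3 → (0, -25)
  seg 3: right by d4 = 3 → (3, -25)
  seg 4: up by d5 = 22 → (3, -3)
  seg 5: right by d9 = 3/2 → (9/2, -3)
  seg 6: right by d2 = 5 → (19/2, -3)
  seg 7: up by d2 = 5 → (19/2, 2)

d5 = 22
d6 = 28
d7 = 4
d8 = 84
d9 = 3/2
d10 = 3/8
endpoint = (19/2, 2)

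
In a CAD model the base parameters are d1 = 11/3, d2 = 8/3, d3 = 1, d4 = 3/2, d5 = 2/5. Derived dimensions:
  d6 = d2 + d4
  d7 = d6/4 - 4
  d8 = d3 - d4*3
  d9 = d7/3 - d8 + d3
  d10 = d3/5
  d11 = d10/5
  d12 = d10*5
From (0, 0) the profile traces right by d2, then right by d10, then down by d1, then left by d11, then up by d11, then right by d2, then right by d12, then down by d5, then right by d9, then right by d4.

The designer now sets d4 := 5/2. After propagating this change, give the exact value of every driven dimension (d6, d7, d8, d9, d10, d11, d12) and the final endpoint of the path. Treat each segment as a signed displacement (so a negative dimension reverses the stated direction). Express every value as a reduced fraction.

d6 = 31/6
d7 = -65/24
d8 = -13/2
d9 = 475/72
d10 = 1/5
d11 = 1/25
d12 = 1
endpoint = (28063/1800, -302/75)

Apply edit: d4 := 5/2
  d6 = d2 + d4 = 31/6
  d7 = d6/4 - 4 = -65/24
  d8 = d3 - d4*3 = -13/2
  d9 = d7/3 - d8 + d3 = 475/72
  d10 = d3/5 = 1/5
  d11 = d10/5 = 1/25
  d12 = d10*5 = 1
Walk from origin (0, 0):
  seg 1: right by d2 = 8/3 → (8/3, 0)
  seg 2: right by d10 = 1/5 → (43/15, 0)
  seg 3: down by d1 = 11/3 → (43/15, -11/3)
  seg 4: left by d11 = 1/25 → (212/75, -11/3)
  seg 5: up by d11 = 1/25 → (212/75, -272/75)
  seg 6: right by d2 = 8/3 → (412/75, -272/75)
  seg 7: right by d12 = 1 → (487/75, -272/75)
  seg 8: down by d5 = 2/5 → (487/75, -302/75)
  seg 9: right by d9 = 475/72 → (23563/1800, -302/75)
  seg 10: right by d4 = 5/2 → (28063/1800, -302/75)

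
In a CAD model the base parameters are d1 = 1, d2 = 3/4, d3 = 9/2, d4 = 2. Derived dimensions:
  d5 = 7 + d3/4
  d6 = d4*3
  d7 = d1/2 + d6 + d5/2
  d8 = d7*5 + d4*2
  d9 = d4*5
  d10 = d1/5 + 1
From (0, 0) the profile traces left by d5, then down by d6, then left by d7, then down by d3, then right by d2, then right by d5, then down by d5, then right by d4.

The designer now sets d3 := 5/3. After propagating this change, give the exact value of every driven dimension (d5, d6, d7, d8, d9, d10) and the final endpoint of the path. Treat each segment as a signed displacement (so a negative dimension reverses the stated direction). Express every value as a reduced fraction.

Apply edit: d3 := 5/3
  d5 = 7 + d3/4 = 89/12
  d6 = d4*3 = 6
  d7 = d1/2 + d6 + d5/2 = 245/24
  d8 = d7*5 + d4*2 = 1321/24
  d9 = d4*5 = 10
  d10 = d1/5 + 1 = 6/5
Walk from origin (0, 0):
  seg 1: left by d5 = 89/12 → (-89/12, 0)
  seg 2: down by d6 = 6 → (-89/12, -6)
  seg 3: left by d7 = 245/24 → (-141/8, -6)
  seg 4: down by d3 = 5/3 → (-141/8, -23/3)
  seg 5: right by d2 = 3/4 → (-135/8, -23/3)
  seg 6: right by d5 = 89/12 → (-227/24, -23/3)
  seg 7: down by d5 = 89/12 → (-227/24, -181/12)
  seg 8: right by d4 = 2 → (-179/24, -181/12)

d5 = 89/12
d6 = 6
d7 = 245/24
d8 = 1321/24
d9 = 10
d10 = 6/5
endpoint = (-179/24, -181/12)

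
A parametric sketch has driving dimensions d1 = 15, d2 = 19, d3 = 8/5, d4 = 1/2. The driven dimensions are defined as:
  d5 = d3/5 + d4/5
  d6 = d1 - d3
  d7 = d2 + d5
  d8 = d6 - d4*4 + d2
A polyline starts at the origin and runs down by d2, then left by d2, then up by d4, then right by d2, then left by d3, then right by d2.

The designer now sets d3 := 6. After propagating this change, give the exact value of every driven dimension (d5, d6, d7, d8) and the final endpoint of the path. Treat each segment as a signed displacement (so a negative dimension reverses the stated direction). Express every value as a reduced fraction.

d5 = 13/10
d6 = 9
d7 = 203/10
d8 = 26
endpoint = (13, -37/2)

Apply edit: d3 := 6
  d5 = d3/5 + d4/5 = 13/10
  d6 = d1 - d3 = 9
  d7 = d2 + d5 = 203/10
  d8 = d6 - d4*4 + d2 = 26
Walk from origin (0, 0):
  seg 1: down by d2 = 19 → (0, -19)
  seg 2: left by d2 = 19 → (-19, -19)
  seg 3: up by d4 = 1/2 → (-19, -37/2)
  seg 4: right by d2 = 19 → (0, -37/2)
  seg 5: left by d3 = 6 → (-6, -37/2)
  seg 6: right by d2 = 19 → (13, -37/2)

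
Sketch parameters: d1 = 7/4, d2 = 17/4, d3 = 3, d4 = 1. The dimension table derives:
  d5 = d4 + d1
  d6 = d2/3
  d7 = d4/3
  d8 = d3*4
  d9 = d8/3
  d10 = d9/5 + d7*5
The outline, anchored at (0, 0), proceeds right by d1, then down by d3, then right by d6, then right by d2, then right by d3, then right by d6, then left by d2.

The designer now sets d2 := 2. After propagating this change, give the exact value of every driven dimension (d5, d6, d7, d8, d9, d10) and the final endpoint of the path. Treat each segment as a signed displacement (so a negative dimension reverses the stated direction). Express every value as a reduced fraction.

d5 = 11/4
d6 = 2/3
d7 = 1/3
d8 = 12
d9 = 4
d10 = 37/15
endpoint = (73/12, -3)

Apply edit: d2 := 2
  d5 = d4 + d1 = 11/4
  d6 = d2/3 = 2/3
  d7 = d4/3 = 1/3
  d8 = d3*4 = 12
  d9 = d8/3 = 4
  d10 = d9/5 + d7*5 = 37/15
Walk from origin (0, 0):
  seg 1: right by d1 = 7/4 → (7/4, 0)
  seg 2: down by d3 = 3 → (7/4, -3)
  seg 3: right by d6 = 2/3 → (29/12, -3)
  seg 4: right by d2 = 2 → (53/12, -3)
  seg 5: right by d3 = 3 → (89/12, -3)
  seg 6: right by d6 = 2/3 → (97/12, -3)
  seg 7: left by d2 = 2 → (73/12, -3)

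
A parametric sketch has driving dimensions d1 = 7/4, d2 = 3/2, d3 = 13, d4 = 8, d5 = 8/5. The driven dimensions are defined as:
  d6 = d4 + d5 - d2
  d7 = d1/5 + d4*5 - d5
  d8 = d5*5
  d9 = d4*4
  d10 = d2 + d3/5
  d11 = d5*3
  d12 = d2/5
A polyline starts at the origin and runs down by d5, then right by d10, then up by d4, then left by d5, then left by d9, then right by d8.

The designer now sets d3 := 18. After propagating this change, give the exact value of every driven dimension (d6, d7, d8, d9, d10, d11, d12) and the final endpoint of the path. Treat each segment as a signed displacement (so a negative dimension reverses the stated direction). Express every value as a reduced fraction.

d6 = 81/10
d7 = 155/4
d8 = 8
d9 = 32
d10 = 51/10
d11 = 24/5
d12 = 3/10
endpoint = (-41/2, 32/5)

Apply edit: d3 := 18
  d6 = d4 + d5 - d2 = 81/10
  d7 = d1/5 + d4*5 - d5 = 155/4
  d8 = d5*5 = 8
  d9 = d4*4 = 32
  d10 = d2 + d3/5 = 51/10
  d11 = d5*3 = 24/5
  d12 = d2/5 = 3/10
Walk from origin (0, 0):
  seg 1: down by d5 = 8/5 → (0, -8/5)
  seg 2: right by d10 = 51/10 → (51/10, -8/5)
  seg 3: up by d4 = 8 → (51/10, 32/5)
  seg 4: left by d5 = 8/5 → (7/2, 32/5)
  seg 5: left by d9 = 32 → (-57/2, 32/5)
  seg 6: right by d8 = 8 → (-41/2, 32/5)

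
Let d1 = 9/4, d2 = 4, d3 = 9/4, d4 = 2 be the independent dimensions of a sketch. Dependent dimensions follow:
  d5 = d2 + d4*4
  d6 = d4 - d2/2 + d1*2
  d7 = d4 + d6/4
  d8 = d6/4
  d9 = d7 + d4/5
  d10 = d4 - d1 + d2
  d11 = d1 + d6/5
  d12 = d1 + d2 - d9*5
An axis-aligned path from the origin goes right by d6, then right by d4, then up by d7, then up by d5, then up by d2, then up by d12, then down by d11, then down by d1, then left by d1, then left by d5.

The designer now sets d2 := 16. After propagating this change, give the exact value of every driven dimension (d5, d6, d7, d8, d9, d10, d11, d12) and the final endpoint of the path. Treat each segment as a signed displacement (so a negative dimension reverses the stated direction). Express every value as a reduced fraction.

d5 = 24
d6 = -3/2
d7 = 13/8
d8 = -3/8
d9 = 81/40
d10 = 63/4
d11 = 39/20
d12 = 65/8
endpoint = (-103/4, 911/20)

Apply edit: d2 := 16
  d5 = d2 + d4*4 = 24
  d6 = d4 - d2/2 + d1*2 = -3/2
  d7 = d4 + d6/4 = 13/8
  d8 = d6/4 = -3/8
  d9 = d7 + d4/5 = 81/40
  d10 = d4 - d1 + d2 = 63/4
  d11 = d1 + d6/5 = 39/20
  d12 = d1 + d2 - d9*5 = 65/8
Walk from origin (0, 0):
  seg 1: right by d6 = -3/2 → (-3/2, 0)
  seg 2: right by d4 = 2 → (1/2, 0)
  seg 3: up by d7 = 13/8 → (1/2, 13/8)
  seg 4: up by d5 = 24 → (1/2, 205/8)
  seg 5: up by d2 = 16 → (1/2, 333/8)
  seg 6: up by d12 = 65/8 → (1/2, 199/4)
  seg 7: down by d11 = 39/20 → (1/2, 239/5)
  seg 8: down by d1 = 9/4 → (1/2, 911/20)
  seg 9: left by d1 = 9/4 → (-7/4, 911/20)
  seg 10: left by d5 = 24 → (-103/4, 911/20)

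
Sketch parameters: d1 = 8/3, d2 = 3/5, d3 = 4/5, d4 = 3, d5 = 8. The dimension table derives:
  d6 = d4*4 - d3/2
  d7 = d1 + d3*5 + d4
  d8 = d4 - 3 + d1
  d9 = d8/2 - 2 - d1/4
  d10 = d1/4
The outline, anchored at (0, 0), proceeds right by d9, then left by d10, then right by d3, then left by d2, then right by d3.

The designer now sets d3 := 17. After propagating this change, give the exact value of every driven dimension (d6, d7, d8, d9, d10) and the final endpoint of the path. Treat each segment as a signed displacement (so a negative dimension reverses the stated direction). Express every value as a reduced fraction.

d6 = 7/2
d7 = 272/3
d8 = 8/3
d9 = -4/3
d10 = 2/3
endpoint = (157/5, 0)

Apply edit: d3 := 17
  d6 = d4*4 - d3/2 = 7/2
  d7 = d1 + d3*5 + d4 = 272/3
  d8 = d4 - 3 + d1 = 8/3
  d9 = d8/2 - 2 - d1/4 = -4/3
  d10 = d1/4 = 2/3
Walk from origin (0, 0):
  seg 1: right by d9 = -4/3 → (-4/3, 0)
  seg 2: left by d10 = 2/3 → (-2, 0)
  seg 3: right by d3 = 17 → (15, 0)
  seg 4: left by d2 = 3/5 → (72/5, 0)
  seg 5: right by d3 = 17 → (157/5, 0)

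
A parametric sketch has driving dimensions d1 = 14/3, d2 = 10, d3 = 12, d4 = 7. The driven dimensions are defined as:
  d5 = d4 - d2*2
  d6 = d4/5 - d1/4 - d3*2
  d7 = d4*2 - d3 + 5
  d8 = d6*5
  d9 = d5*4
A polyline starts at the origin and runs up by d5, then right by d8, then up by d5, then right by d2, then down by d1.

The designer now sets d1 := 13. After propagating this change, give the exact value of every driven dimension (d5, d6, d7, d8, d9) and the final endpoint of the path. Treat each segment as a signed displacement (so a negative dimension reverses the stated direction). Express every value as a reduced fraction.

Apply edit: d1 := 13
  d5 = d4 - d2*2 = -13
  d6 = d4/5 - d1/4 - d3*2 = -517/20
  d7 = d4*2 - d3 + 5 = 7
  d8 = d6*5 = -517/4
  d9 = d5*4 = -52
Walk from origin (0, 0):
  seg 1: up by d5 = -13 → (0, -13)
  seg 2: right by d8 = -517/4 → (-517/4, -13)
  seg 3: up by d5 = -13 → (-517/4, -26)
  seg 4: right by d2 = 10 → (-477/4, -26)
  seg 5: down by d1 = 13 → (-477/4, -39)

d5 = -13
d6 = -517/20
d7 = 7
d8 = -517/4
d9 = -52
endpoint = (-477/4, -39)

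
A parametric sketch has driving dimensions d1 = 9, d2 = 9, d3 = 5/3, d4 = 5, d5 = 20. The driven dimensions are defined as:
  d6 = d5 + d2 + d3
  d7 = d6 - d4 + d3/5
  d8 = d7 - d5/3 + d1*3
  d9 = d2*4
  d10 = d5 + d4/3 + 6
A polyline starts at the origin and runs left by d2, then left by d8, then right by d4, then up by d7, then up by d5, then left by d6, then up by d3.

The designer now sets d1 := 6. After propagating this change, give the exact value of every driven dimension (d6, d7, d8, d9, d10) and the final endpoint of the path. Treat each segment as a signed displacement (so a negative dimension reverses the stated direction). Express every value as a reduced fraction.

Apply edit: d1 := 6
  d6 = d5 + d2 + d3 = 92/3
  d7 = d6 - d4 + d3/5 = 26
  d8 = d7 - d5/3 + d1*3 = 112/3
  d9 = d2*4 = 36
  d10 = d5 + d4/3 + 6 = 83/3
Walk from origin (0, 0):
  seg 1: left by d2 = 9 → (-9, 0)
  seg 2: left by d8 = 112/3 → (-139/3, 0)
  seg 3: right by d4 = 5 → (-124/3, 0)
  seg 4: up by d7 = 26 → (-124/3, 26)
  seg 5: up by d5 = 20 → (-124/3, 46)
  seg 6: left by d6 = 92/3 → (-72, 46)
  seg 7: up by d3 = 5/3 → (-72, 143/3)

d6 = 92/3
d7 = 26
d8 = 112/3
d9 = 36
d10 = 83/3
endpoint = (-72, 143/3)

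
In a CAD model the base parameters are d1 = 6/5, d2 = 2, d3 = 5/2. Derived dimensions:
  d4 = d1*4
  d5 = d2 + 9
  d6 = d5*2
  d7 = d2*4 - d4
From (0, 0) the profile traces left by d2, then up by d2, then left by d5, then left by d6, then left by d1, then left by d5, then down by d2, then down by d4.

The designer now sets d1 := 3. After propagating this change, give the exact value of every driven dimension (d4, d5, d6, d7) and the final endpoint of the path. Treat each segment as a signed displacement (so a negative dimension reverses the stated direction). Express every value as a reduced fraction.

Apply edit: d1 := 3
  d4 = d1*4 = 12
  d5 = d2 + 9 = 11
  d6 = d5*2 = 22
  d7 = d2*4 - d4 = -4
Walk from origin (0, 0):
  seg 1: left by d2 = 2 → (-2, 0)
  seg 2: up by d2 = 2 → (-2, 2)
  seg 3: left by d5 = 11 → (-13, 2)
  seg 4: left by d6 = 22 → (-35, 2)
  seg 5: left by d1 = 3 → (-38, 2)
  seg 6: left by d5 = 11 → (-49, 2)
  seg 7: down by d2 = 2 → (-49, 0)
  seg 8: down by d4 = 12 → (-49, -12)

d4 = 12
d5 = 11
d6 = 22
d7 = -4
endpoint = (-49, -12)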